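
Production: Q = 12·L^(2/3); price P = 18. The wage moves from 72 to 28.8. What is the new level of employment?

L* = 125

From P·MP_L = w with MP_L = 8·L^(-1/3), the labor demand is L(w) = (144/w)^(3).
At w = 72: L = 8. At w = 28.8: L = 125.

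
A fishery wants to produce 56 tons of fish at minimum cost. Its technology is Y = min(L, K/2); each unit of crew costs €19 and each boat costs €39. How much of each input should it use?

L* = 56, K* = 112

With a fixed-proportions technology, the cost-minimizing bundle uses no slack in either input: L = K/2 = Y.
So L = 56 and K = 2·56 = 112.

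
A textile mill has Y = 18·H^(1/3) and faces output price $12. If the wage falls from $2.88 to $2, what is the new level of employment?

H* = 216

From P·MP_H = w with MP_H = 6·H^(-2/3), the labor demand is H(w) = (72/w)^(3/2).
At w = 2.88: H = 125. At w = 2: H = 216.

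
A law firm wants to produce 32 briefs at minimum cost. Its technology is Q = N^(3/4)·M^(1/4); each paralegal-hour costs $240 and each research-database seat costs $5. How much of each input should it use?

Cost minimization requires the marginal rate of technical substitution to equal the input-price ratio: MP_N/MP_M = w/r.
Here MP_N/MP_M = (3/4)·(M/N)/(1/4) = 3·(M/N). Setting this equal to 240/5 = 48 gives M = 16N.
Substituting into Q = 32: N^(3/4)·(16N)^(1/4) = 32.
Solving, N = 16 and M = 256.

N* = 16, M* = 256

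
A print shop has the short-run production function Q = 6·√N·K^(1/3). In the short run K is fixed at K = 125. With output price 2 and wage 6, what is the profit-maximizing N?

N* = 25

With K = 125, MP_N = (1/2)·6·N^(-1/2)·125^(1/3) = 15·N^(-1/2).
Profit maximization for a price taker requires P·MP_N = w: 2·15·N^(-1/2) = 6.
So N^(-1/2) = 0.2, which gives N = 25.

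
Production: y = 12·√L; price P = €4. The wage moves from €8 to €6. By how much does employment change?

ΔL = 7

From P·MP_L = w with MP_L = 6·L^(-1/2), the labor demand is L(w) = (24/w)^(2).
At w = 8: L = 9. At w = 6: L = 16.
ΔL = 16 − 9 = 7.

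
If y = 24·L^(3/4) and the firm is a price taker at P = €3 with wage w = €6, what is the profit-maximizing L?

MP_L = (3/4)·24·L^(-1/4) = 18·L^(-1/4).
Profit maximization for a price taker requires P·MP_L = w: 3·18·L^(-1/4) = 6.
So L^(-1/4) = 1/9, which gives L = 6561.

L* = 6561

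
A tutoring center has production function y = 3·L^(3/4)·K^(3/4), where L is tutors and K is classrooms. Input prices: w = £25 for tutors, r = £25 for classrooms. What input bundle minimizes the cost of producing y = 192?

Cost minimization requires the marginal rate of technical substitution to equal the input-price ratio: MP_L/MP_K = w/r.
Here MP_L/MP_K = (3/4)·(K/L)/(3/4) = (K/L). Setting this equal to 25/25 = 1 gives K = L.
Substituting into y = 192: 3·L^(3/4)·(L)^(3/4) = 192.
Solving, L = 16 and K = 16.

L* = 16, K* = 16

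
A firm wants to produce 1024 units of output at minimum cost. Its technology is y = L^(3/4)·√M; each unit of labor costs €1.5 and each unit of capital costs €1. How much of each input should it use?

L* = 256, M* = 256

Cost minimization requires the marginal rate of technical substitution to equal the input-price ratio: MP_L/MP_M = w/r.
Here MP_L/MP_M = (3/4)·(M/L)/(1/2) = 1.5·(M/L). Setting this equal to 1.5/1 = 1.5 gives M = L.
Substituting into y = 1024: L^(3/4)·(L)^(1/2) = 1024.
Solving, L = 256 and M = 256.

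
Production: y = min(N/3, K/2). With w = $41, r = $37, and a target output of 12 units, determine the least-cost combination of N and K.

With a fixed-proportions technology, the cost-minimizing bundle uses no slack in either input: N/3 = K/2 = y.
So N = 3·12 = 36 and K = 2·12 = 24.

N* = 36, K* = 24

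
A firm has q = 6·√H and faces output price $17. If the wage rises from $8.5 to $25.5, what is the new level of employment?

H* = 4

From P·MP_H = w with MP_H = 3·H^(-1/2), the labor demand is H(w) = (51/w)^(2).
At w = 8.5: H = 36. At w = 25.5: H = 4.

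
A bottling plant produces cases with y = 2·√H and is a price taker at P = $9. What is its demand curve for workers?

H(w) = 81/w²

MP_H = (1/2)·2·H^(-1/2) = H^(-1/2).
Setting P·MP_H = w: 9·H^(-1/2) = w.
Solving for H: H^(-1/2) = w/9, so H = (9/w)^(2).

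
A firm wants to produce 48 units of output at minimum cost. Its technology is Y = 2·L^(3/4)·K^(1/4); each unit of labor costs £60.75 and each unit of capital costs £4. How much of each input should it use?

Cost minimization requires the marginal rate of technical substitution to equal the input-price ratio: MP_L/MP_K = w/r.
Here MP_L/MP_K = (3/4)·(K/L)/(1/4) = 3·(K/L). Setting this equal to 60.75/4 = 15.1875 gives K = 5.0625L.
Substituting into Y = 48: 2·L^(3/4)·(5.0625L)^(1/4) = 48.
Solving, L = 16 and K = 81.

L* = 16, K* = 81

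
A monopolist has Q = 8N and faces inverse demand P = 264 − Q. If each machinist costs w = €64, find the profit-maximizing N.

N* = 16

Marginal revenue from the inverse demand is MR = 264 − 2Q.
The marginal product is MP_N = 8.
A monopolist hires until marginal revenue product equals the wage: MR·MP_N = w.
(264 − 16N)·8 = 64, so N = 16.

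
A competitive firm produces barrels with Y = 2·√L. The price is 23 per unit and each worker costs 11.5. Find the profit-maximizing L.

MP_L = (1/2)·2·L^(-1/2) = L^(-1/2).
Profit maximization for a price taker requires P·MP_L = w: 23·L^(-1/2) = 11.5.
So L^(-1/2) = 0.5, which gives L = 4.

L* = 4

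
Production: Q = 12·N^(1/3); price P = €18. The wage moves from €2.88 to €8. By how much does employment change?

From P·MP_N = w with MP_N = 4·N^(-2/3), the labor demand is N(w) = (72/w)^(3/2).
At w = 2.88: N = 125. At w = 8: N = 27.
ΔN = 27 − 125 = -98.

ΔN = -98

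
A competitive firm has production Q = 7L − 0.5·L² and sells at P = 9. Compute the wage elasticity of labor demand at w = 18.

ε = -0.4

From P·MP_L = w with MP_L = 7 − L, labor demand is L(w) = 7 − w/9.
dL/dw = −1/(9) = -1/9.
At w = 18, L = 5, so ε = (dL/dw)·(w/L) = (-1/9)·(18/5) = -0.4.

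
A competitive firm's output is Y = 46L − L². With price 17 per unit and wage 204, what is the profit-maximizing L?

The marginal product of L is MP_L = 46 − 2L.
A price-taking firm hires until the value of the marginal product equals the wage: P·MP_L = w, so 17·(46 − 2L) = 204.
Then 46 − 2L = 12, giving L = 17.

L* = 17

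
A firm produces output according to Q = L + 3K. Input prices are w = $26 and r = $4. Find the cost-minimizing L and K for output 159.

L* = 0, K* = 53

The inputs are perfect substitutes, so the firm uses whichever has the lower cost per unit of output.
Cost per unit of output via L is 26; via K it is 4/3. K is cheaper.
Producing Q = 159 with K alone: L = 0, K = 53.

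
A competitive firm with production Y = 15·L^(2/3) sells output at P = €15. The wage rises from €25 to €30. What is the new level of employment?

L* = 125

From P·MP_L = w with MP_L = 10·L^(-1/3), the labor demand is L(w) = (150/w)^(3).
At w = 25: L = 216. At w = 30: L = 125.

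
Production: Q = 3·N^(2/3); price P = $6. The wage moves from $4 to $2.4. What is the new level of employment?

N* = 125

From P·MP_N = w with MP_N = 2·N^(-1/3), the labor demand is N(w) = (12/w)^(3).
At w = 4: N = 27. At w = 2.4: N = 125.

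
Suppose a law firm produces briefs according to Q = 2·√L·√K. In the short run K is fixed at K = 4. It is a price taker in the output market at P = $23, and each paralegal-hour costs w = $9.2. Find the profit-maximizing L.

With K = 4, MP_L = (1/2)·2·L^(-1/2)·4^(1/2) = 2·L^(-1/2).
Profit maximization for a price taker requires P·MP_L = w: 23·2·L^(-1/2) = 9.2.
So L^(-1/2) = 0.2, which gives L = 25.

L* = 25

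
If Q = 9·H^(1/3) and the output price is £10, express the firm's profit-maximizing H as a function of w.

H(w) = (30/w)^(3/2)

MP_H = (1/3)·9·H^(-2/3) = 3·H^(-2/3).
Setting P·MP_H = w: 30·H^(-2/3) = w.
Solving for H: H^(-2/3) = w/30, so H = (30/w)^(3/2).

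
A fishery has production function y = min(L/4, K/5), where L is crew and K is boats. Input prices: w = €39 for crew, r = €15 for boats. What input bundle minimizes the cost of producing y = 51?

With a fixed-proportions technology, the cost-minimizing bundle uses no slack in either input: L/4 = K/5 = y.
So L = 4·51 = 204 and K = 5·51 = 255.

L* = 204, K* = 255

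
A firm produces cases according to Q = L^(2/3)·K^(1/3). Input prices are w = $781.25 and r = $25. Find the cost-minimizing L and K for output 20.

Cost minimization requires the marginal rate of technical substitution to equal the input-price ratio: MP_L/MP_K = w/r.
Here MP_L/MP_K = (2/3)·(K/L)/(1/3) = 2·(K/L). Setting this equal to 781.25/25 = 31.25 gives K = 15.625L.
Substituting into Q = 20: L^(2/3)·(15.625L)^(1/3) = 20.
Solving, L = 8 and K = 125.

L* = 8, K* = 125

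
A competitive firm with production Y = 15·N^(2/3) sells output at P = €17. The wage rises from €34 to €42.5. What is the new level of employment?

N* = 64

From P·MP_N = w with MP_N = 10·N^(-1/3), the labor demand is N(w) = (170/w)^(3).
At w = 34: N = 125. At w = 42.5: N = 64.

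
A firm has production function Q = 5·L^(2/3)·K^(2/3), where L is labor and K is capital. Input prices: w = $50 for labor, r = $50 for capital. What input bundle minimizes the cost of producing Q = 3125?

L* = 125, K* = 125

Cost minimization requires the marginal rate of technical substitution to equal the input-price ratio: MP_L/MP_K = w/r.
Here MP_L/MP_K = (2/3)·(K/L)/(2/3) = (K/L). Setting this equal to 50/50 = 1 gives K = L.
Substituting into Q = 3125: 5·L^(2/3)·(L)^(2/3) = 3125.
Solving, L = 125 and K = 125.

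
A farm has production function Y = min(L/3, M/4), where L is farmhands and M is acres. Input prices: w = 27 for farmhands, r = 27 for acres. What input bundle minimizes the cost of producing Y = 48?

L* = 144, M* = 192

With a fixed-proportions technology, the cost-minimizing bundle uses no slack in either input: L/3 = M/4 = Y.
So L = 3·48 = 144 and M = 4·48 = 192.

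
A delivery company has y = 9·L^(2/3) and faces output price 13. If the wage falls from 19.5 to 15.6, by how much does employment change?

From P·MP_L = w with MP_L = 6·L^(-1/3), the labor demand is L(w) = (78/w)^(3).
At w = 19.5: L = 64. At w = 15.6: L = 125.
ΔL = 125 − 64 = 61.

ΔL = 61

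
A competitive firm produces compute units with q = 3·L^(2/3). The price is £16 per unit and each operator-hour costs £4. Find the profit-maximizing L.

L* = 512

MP_L = (2/3)·3·L^(-1/3) = 2·L^(-1/3).
Profit maximization for a price taker requires P·MP_L = w: 16·2·L^(-1/3) = 4.
So L^(-1/3) = 0.125, which gives L = 512.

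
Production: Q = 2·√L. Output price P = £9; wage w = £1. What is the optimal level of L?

L* = 81

MP_L = (1/2)·2·L^(-1/2) = L^(-1/2).
Profit maximization for a price taker requires P·MP_L = w: 9·L^(-1/2) = 1.
So L^(-1/2) = 1/9, which gives L = 81.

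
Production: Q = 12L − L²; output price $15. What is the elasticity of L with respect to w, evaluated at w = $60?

From P·MP_L = w with MP_L = 12 − 2L, labor demand is L(w) = (12 − w/15)/2.
dL/dw = −1/(30) = -1/30.
At w = 60, L = 4, so ε = (dL/dw)·(w/L) = (-1/30)·(60/4) = -0.5.

ε = -0.5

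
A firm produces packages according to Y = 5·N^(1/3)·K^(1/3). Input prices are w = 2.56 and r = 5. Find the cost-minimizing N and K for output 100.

Cost minimization requires the marginal rate of technical substitution to equal the input-price ratio: MP_N/MP_K = w/r.
Here MP_N/MP_K = (1/3)·(K/N)/(1/3) = (K/N). Setting this equal to 2.56/5 = 0.512 gives K = 0.512N.
Substituting into Y = 100: 5·N^(1/3)·(0.512N)^(1/3) = 100.
Solving, N = 125 and K = 64.

N* = 125, K* = 64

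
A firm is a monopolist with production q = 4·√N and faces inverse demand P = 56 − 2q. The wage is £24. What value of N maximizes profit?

Marginal revenue from the inverse demand is MR = 56 − 4q.
The marginal product is MP_N = 2·N^(-1/2).
A monopolist hires until marginal revenue product equals the wage: MR·MP_N = w.
At N, q = 4·√N. Substituting and solving: (56 − 16·√N)·2·N^(-1/2) = 24 gives N = 4.

N* = 4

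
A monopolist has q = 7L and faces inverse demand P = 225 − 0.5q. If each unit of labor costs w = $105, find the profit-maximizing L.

L* = 30

Marginal revenue from the inverse demand is MR = 225 − q.
The marginal product is MP_L = 7.
A monopolist hires until marginal revenue product equals the wage: MR·MP_L = w.
(225 − 7L)·7 = 105, so L = 30.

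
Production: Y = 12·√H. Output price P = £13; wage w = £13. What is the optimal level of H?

H* = 36

MP_H = (1/2)·12·H^(-1/2) = 6·H^(-1/2).
Profit maximization for a price taker requires P·MP_H = w: 13·6·H^(-1/2) = 13.
So H^(-1/2) = 1/6, which gives H = 36.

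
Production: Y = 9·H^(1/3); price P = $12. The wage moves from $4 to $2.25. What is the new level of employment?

H* = 64

From P·MP_H = w with MP_H = 3·H^(-2/3), the labor demand is H(w) = (36/w)^(3/2).
At w = 4: H = 27. At w = 2.25: H = 64.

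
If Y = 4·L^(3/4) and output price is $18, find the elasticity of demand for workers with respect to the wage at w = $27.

ε = -4

MP_L = (3/4)·4·L^(-1/4), so P·MP_L = w gives 54·L^(-1/4) = w.
Solving, L(w) = (54/w)^(4). This is a constant-elasticity form: L ∝ w^(−4), so ε = −4.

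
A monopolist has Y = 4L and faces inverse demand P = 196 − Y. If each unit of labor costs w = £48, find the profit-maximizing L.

Marginal revenue from the inverse demand is MR = 196 − 2Y.
The marginal product is MP_L = 4.
A monopolist hires until marginal revenue product equals the wage: MR·MP_L = w.
(196 − 8L)·4 = 48, so L = 23.

L* = 23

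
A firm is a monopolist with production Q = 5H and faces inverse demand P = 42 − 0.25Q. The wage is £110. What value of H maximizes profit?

Marginal revenue from the inverse demand is MR = 42 − 0.5Q.
The marginal product is MP_H = 5.
A monopolist hires until marginal revenue product equals the wage: MR·MP_H = w.
(42 − 2.5H)·5 = 110, so H = 8.

H* = 8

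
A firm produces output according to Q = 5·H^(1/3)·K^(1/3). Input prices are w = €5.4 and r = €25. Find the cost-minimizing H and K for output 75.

Cost minimization requires the marginal rate of technical substitution to equal the input-price ratio: MP_H/MP_K = w/r.
Here MP_H/MP_K = (1/3)·(K/H)/(1/3) = (K/H). Setting this equal to 5.4/25 = 0.216 gives K = 0.216H.
Substituting into Q = 75: 5·H^(1/3)·(0.216H)^(1/3) = 75.
Solving, H = 125 and K = 27.

H* = 125, K* = 27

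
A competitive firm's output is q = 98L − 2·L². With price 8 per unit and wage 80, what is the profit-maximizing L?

The marginal product of L is MP_L = 98 − 4L.
A price-taking firm hires until the value of the marginal product equals the wage: P·MP_L = w, so 8·(98 − 4L) = 80.
Then 98 − 4L = 10, giving L = 22.

L* = 22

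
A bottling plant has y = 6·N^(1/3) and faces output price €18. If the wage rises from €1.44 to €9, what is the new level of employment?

From P·MP_N = w with MP_N = 2·N^(-2/3), the labor demand is N(w) = (36/w)^(3/2).
At w = 1.44: N = 125. At w = 9: N = 8.

N* = 8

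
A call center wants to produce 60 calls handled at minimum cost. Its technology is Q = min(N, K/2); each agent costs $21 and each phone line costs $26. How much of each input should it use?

With a fixed-proportions technology, the cost-minimizing bundle uses no slack in either input: N = K/2 = Q.
So N = 60 and K = 2·60 = 120.

N* = 60, K* = 120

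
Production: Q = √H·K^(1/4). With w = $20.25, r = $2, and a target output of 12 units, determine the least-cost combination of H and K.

Cost minimization requires the marginal rate of technical substitution to equal the input-price ratio: MP_H/MP_K = w/r.
Here MP_H/MP_K = (1/2)·(K/H)/(1/4) = 2·(K/H). Setting this equal to 20.25/2 = 10.125 gives K = 5.0625H.
Substituting into Q = 12: H^(1/2)·(5.0625H)^(1/4) = 12.
Solving, H = 16 and K = 81.

H* = 16, K* = 81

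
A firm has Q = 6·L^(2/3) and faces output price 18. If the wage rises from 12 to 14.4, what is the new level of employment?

From P·MP_L = w with MP_L = 4·L^(-1/3), the labor demand is L(w) = (72/w)^(3).
At w = 12: L = 216. At w = 14.4: L = 125.

L* = 125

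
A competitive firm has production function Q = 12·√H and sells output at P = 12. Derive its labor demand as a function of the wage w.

MP_H = (1/2)·12·H^(-1/2) = 6·H^(-1/2).
Setting P·MP_H = w: 72·H^(-1/2) = w.
Solving for H: H^(-1/2) = w/72, so H = (72/w)^(2).

H(w) = 5184/w²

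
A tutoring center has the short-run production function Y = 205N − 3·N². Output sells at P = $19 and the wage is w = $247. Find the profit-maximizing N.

The marginal product of N is MP_N = 205 − 6N.
A price-taking firm hires until the value of the marginal product equals the wage: P·MP_N = w, so 19·(205 − 6N) = 247.
Then 205 − 6N = 13, giving N = 32.

N* = 32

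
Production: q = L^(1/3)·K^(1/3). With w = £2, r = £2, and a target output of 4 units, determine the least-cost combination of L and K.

Cost minimization requires the marginal rate of technical substitution to equal the input-price ratio: MP_L/MP_K = w/r.
Here MP_L/MP_K = (1/3)·(K/L)/(1/3) = (K/L). Setting this equal to 2/2 = 1 gives K = L.
Substituting into q = 4: L^(1/3)·(L)^(1/3) = 4.
Solving, L = 8 and K = 8.

L* = 8, K* = 8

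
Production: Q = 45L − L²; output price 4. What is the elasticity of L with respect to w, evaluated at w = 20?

From P·MP_L = w with MP_L = 45 − 2L, labor demand is L(w) = (45 − w/4)/2.
dL/dw = −1/(8) = -0.125.
At w = 20, L = 20, so ε = (dL/dw)·(w/L) = (-0.125)·(20/20) = -0.125.

ε = -0.125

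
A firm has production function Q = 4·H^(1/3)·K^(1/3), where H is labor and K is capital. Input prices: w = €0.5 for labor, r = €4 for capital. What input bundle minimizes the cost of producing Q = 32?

H* = 64, K* = 8

Cost minimization requires the marginal rate of technical substitution to equal the input-price ratio: MP_H/MP_K = w/r.
Here MP_H/MP_K = (1/3)·(K/H)/(1/3) = (K/H). Setting this equal to 0.5/4 = 0.125 gives K = 0.125H.
Substituting into Q = 32: 4·H^(1/3)·(0.125H)^(1/3) = 32.
Solving, H = 64 and K = 8.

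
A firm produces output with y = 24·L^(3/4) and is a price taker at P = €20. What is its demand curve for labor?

MP_L = (3/4)·24·L^(-1/4) = 18·L^(-1/4).
Setting P·MP_L = w: 360·L^(-1/4) = w.
Solving for L: L^(-1/4) = w/360, so L = (360/w)^(4).

L(w) = (360/w)^(4)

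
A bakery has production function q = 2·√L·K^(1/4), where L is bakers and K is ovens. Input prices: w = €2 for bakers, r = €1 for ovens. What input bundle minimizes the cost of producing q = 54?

L* = 81, K* = 81

Cost minimization requires the marginal rate of technical substitution to equal the input-price ratio: MP_L/MP_K = w/r.
Here MP_L/MP_K = (1/2)·(K/L)/(1/4) = 2·(K/L). Setting this equal to 2/1 = 2 gives K = L.
Substituting into q = 54: 2·L^(1/2)·(L)^(1/4) = 54.
Solving, L = 81 and K = 81.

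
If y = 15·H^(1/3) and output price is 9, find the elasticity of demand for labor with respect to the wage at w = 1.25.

MP_H = (1/3)·15·H^(-2/3), so P·MP_H = w gives 45·H^(-2/3) = w.
Solving, H(w) = (45/w)^(3/2). This is a constant-elasticity form: H ∝ w^(−3/2), so ε = −3/2.

ε = -1.5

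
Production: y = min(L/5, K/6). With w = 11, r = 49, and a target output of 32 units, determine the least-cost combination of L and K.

With a fixed-proportions technology, the cost-minimizing bundle uses no slack in either input: L/5 = K/6 = y.
So L = 5·32 = 160 and K = 6·32 = 192.

L* = 160, K* = 192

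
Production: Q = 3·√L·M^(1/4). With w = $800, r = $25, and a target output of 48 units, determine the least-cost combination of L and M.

Cost minimization requires the marginal rate of technical substitution to equal the input-price ratio: MP_L/MP_M = w/r.
Here MP_L/MP_M = (1/2)·(M/L)/(1/4) = 2·(M/L). Setting this equal to 800/25 = 32 gives M = 16L.
Substituting into Q = 48: 3·L^(1/2)·(16L)^(1/4) = 48.
Solving, L = 16 and M = 256.

L* = 16, M* = 256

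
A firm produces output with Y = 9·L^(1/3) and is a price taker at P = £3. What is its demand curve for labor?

L(w) = (9/w)^(3/2)

MP_L = (1/3)·9·L^(-2/3) = 3·L^(-2/3).
Setting P·MP_L = w: 9·L^(-2/3) = w.
Solving for L: L^(-2/3) = w/9, so L = (9/w)^(3/2).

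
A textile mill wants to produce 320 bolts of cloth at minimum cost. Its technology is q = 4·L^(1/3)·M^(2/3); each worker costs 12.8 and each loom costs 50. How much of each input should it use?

Cost minimization requires the marginal rate of technical substitution to equal the input-price ratio: MP_L/MP_M = w/r.
Here MP_L/MP_M = (1/3)·(M/L)/(2/3) = 0.5·(M/L). Setting this equal to 12.8/50 = 0.256 gives M = 0.512L.
Substituting into q = 320: 4·L^(1/3)·(0.512L)^(2/3) = 320.
Solving, L = 125 and M = 64.

L* = 125, M* = 64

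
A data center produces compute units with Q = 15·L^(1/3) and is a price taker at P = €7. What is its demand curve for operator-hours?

L(w) = (35/w)^(3/2)

MP_L = (1/3)·15·L^(-2/3) = 5·L^(-2/3).
Setting P·MP_L = w: 35·L^(-2/3) = w.
Solving for L: L^(-2/3) = w/35, so L = (35/w)^(3/2).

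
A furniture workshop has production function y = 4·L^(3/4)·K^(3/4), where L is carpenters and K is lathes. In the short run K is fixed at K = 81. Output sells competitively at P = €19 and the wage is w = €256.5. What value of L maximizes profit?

With K = 81, MP_L = (3/4)·4·L^(-1/4)·81^(3/4) = 81·L^(-1/4).
Profit maximization for a price taker requires P·MP_L = w: 19·81·L^(-1/4) = 256.5.
So L^(-1/4) = 1/6, which gives L = 1296.

L* = 1296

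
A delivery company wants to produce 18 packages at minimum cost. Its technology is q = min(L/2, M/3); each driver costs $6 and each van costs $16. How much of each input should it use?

L* = 36, M* = 54

With a fixed-proportions technology, the cost-minimizing bundle uses no slack in either input: L/2 = M/3 = q.
So L = 2·18 = 36 and M = 3·18 = 54.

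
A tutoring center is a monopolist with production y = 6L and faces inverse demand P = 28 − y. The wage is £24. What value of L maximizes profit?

L* = 2

Marginal revenue from the inverse demand is MR = 28 − 2y.
The marginal product is MP_L = 6.
A monopolist hires until marginal revenue product equals the wage: MR·MP_L = w.
(28 − 12L)·6 = 24, so L = 2.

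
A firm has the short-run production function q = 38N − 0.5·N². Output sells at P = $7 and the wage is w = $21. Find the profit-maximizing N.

N* = 35

The marginal product of N is MP_N = 38 − N.
A price-taking firm hires until the value of the marginal product equals the wage: P·MP_N = w, so 7·(38 − N) = 21.
Then 38 − N = 3, giving N = 35.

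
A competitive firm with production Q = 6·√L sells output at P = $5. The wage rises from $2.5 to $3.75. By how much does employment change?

ΔL = -20

From P·MP_L = w with MP_L = 3·L^(-1/2), the labor demand is L(w) = (15/w)^(2).
At w = 2.5: L = 36. At w = 3.75: L = 16.
ΔL = 16 − 36 = -20.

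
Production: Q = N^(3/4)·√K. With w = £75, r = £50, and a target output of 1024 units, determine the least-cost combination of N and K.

N* = 256, K* = 256

Cost minimization requires the marginal rate of technical substitution to equal the input-price ratio: MP_N/MP_K = w/r.
Here MP_N/MP_K = (3/4)·(K/N)/(1/2) = 1.5·(K/N). Setting this equal to 75/50 = 1.5 gives K = N.
Substituting into Q = 1024: N^(3/4)·(N)^(1/2) = 1024.
Solving, N = 256 and K = 256.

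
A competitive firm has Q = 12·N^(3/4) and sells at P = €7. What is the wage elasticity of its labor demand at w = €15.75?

MP_N = (3/4)·12·N^(-1/4), so P·MP_N = w gives 63·N^(-1/4) = w.
Solving, N(w) = (63/w)^(4). This is a constant-elasticity form: N ∝ w^(−4), so ε = −4.

ε = -4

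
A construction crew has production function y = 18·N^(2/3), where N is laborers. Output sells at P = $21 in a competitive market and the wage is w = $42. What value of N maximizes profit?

N* = 216

MP_N = (2/3)·18·N^(-1/3) = 12·N^(-1/3).
Profit maximization for a price taker requires P·MP_N = w: 21·12·N^(-1/3) = 42.
So N^(-1/3) = 1/6, which gives N = 216.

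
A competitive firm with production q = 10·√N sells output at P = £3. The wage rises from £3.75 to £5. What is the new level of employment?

From P·MP_N = w with MP_N = 5·N^(-1/2), the labor demand is N(w) = (15/w)^(2).
At w = 3.75: N = 16. At w = 5: N = 9.

N* = 9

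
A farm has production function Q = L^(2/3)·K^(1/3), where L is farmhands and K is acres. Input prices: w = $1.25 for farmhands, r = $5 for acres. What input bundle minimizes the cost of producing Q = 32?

L* = 64, K* = 8

Cost minimization requires the marginal rate of technical substitution to equal the input-price ratio: MP_L/MP_K = w/r.
Here MP_L/MP_K = (2/3)·(K/L)/(1/3) = 2·(K/L). Setting this equal to 1.25/5 = 0.25 gives K = 0.125L.
Substituting into Q = 32: L^(2/3)·(0.125L)^(1/3) = 32.
Solving, L = 64 and K = 8.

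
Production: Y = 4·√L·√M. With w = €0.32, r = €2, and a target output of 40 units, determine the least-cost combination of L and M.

L* = 25, M* = 4

Cost minimization requires the marginal rate of technical substitution to equal the input-price ratio: MP_L/MP_M = w/r.
Here MP_L/MP_M = (1/2)·(M/L)/(1/2) = (M/L). Setting this equal to 0.32/2 = 0.16 gives M = 0.16L.
Substituting into Y = 40: 4·L^(1/2)·(0.16L)^(1/2) = 40.
Solving, L = 25 and M = 4.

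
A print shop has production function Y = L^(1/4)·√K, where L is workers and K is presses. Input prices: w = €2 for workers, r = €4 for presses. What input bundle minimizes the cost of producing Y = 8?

L* = 16, K* = 16

Cost minimization requires the marginal rate of technical substitution to equal the input-price ratio: MP_L/MP_K = w/r.
Here MP_L/MP_K = (1/4)·(K/L)/(1/2) = 0.5·(K/L). Setting this equal to 2/4 = 0.5 gives K = L.
Substituting into Y = 8: L^(1/4)·(L)^(1/2) = 8.
Solving, L = 16 and K = 16.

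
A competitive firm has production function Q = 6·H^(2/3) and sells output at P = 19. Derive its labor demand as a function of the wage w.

H(w) = 438976/w³

MP_H = (2/3)·6·H^(-1/3) = 4·H^(-1/3).
Setting P·MP_H = w: 76·H^(-1/3) = w.
Solving for H: H^(-1/3) = w/76, so H = (76/w)^(3).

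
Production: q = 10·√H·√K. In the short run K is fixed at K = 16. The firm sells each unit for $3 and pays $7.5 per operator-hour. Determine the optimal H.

H* = 64

With K = 16, MP_H = (1/2)·10·H^(-1/2)·16^(1/2) = 20·H^(-1/2).
Profit maximization for a price taker requires P·MP_H = w: 3·20·H^(-1/2) = 7.5.
So H^(-1/2) = 0.125, which gives H = 64.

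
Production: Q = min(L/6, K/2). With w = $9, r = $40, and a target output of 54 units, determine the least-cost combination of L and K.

With a fixed-proportions technology, the cost-minimizing bundle uses no slack in either input: L/6 = K/2 = Q.
So L = 6·54 = 324 and K = 2·54 = 108.

L* = 324, K* = 108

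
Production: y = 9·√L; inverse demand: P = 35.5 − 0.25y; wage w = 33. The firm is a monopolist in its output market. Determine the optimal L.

L* = 9

Marginal revenue from the inverse demand is MR = 35.5 − 0.5y.
The marginal product is MP_L = 4.5·L^(-1/2).
A monopolist hires until marginal revenue product equals the wage: MR·MP_L = w.
At L, y = 9·√L. Substituting and solving: (35.5 − 4.5·√L)·4.5·L^(-1/2) = 33 gives L = 9.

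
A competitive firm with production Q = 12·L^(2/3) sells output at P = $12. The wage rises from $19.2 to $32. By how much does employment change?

ΔL = -98

From P·MP_L = w with MP_L = 8·L^(-1/3), the labor demand is L(w) = (96/w)^(3).
At w = 19.2: L = 125. At w = 32: L = 27.
ΔL = 27 − 125 = -98.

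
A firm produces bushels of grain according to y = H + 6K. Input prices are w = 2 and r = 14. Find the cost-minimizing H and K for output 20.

H* = 20, K* = 0

The inputs are perfect substitutes, so the firm uses whichever has the lower cost per unit of output.
Cost per unit of output via H is 2; via K it is 7/3. H is cheaper.
Producing y = 20 with H alone: H = 20, K = 0.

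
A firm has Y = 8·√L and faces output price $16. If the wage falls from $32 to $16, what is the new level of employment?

L* = 16

From P·MP_L = w with MP_L = 4·L^(-1/2), the labor demand is L(w) = (64/w)^(2).
At w = 32: L = 4. At w = 16: L = 16.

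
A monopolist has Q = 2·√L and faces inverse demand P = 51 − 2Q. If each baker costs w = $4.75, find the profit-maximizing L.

L* = 16

Marginal revenue from the inverse demand is MR = 51 − 4Q.
The marginal product is MP_L = L^(-1/2).
A monopolist hires until marginal revenue product equals the wage: MR·MP_L = w.
At L, Q = 2·√L. Substituting and solving: (51 − 8·√L)·L^(-1/2) = 4.75 gives L = 16.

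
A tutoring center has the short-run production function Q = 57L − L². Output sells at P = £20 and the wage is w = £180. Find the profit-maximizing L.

L* = 24

The marginal product of L is MP_L = 57 − 2L.
A price-taking firm hires until the value of the marginal product equals the wage: P·MP_L = w, so 20·(57 − 2L) = 180.
Then 57 − 2L = 9, giving L = 24.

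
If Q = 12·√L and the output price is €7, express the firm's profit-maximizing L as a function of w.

L(w) = 1764/w²

MP_L = (1/2)·12·L^(-1/2) = 6·L^(-1/2).
Setting P·MP_L = w: 42·L^(-1/2) = w.
Solving for L: L^(-1/2) = w/42, so L = (42/w)^(2).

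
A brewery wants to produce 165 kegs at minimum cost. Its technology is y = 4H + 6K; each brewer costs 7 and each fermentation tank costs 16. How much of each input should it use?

H* = 41.25, K* = 0

The inputs are perfect substitutes, so the firm uses whichever has the lower cost per unit of output.
Cost per unit of output via H is w/4 = 1.75; via K it is r/6 = 8/3. H is cheaper.
Producing y = 165 with H alone: H = 41.25, K = 0.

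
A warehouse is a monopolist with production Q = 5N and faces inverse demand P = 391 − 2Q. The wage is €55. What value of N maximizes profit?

N* = 19

Marginal revenue from the inverse demand is MR = 391 − 4Q.
The marginal product is MP_N = 5.
A monopolist hires until marginal revenue product equals the wage: MR·MP_N = w.
(391 − 20N)·5 = 55, so N = 19.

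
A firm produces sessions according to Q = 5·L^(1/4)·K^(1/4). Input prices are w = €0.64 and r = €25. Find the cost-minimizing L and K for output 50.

Cost minimization requires the marginal rate of technical substitution to equal the input-price ratio: MP_L/MP_K = w/r.
Here MP_L/MP_K = (1/4)·(K/L)/(1/4) = (K/L). Setting this equal to 0.64/25 = 0.0256 gives K = 0.0256L.
Substituting into Q = 50: 5·L^(1/4)·(0.0256L)^(1/4) = 50.
Solving, L = 625 and K = 16.

L* = 625, K* = 16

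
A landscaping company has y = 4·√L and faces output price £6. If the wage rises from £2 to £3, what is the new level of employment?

L* = 16

From P·MP_L = w with MP_L = 2·L^(-1/2), the labor demand is L(w) = (12/w)^(2).
At w = 2: L = 36. At w = 3: L = 16.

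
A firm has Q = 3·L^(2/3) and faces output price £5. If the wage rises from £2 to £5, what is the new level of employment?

From P·MP_L = w with MP_L = 2·L^(-1/3), the labor demand is L(w) = (10/w)^(3).
At w = 2: L = 125. At w = 5: L = 8.

L* = 8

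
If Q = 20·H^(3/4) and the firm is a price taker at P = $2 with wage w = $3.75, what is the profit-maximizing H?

H* = 4096

MP_H = (3/4)·20·H^(-1/4) = 15·H^(-1/4).
Profit maximization for a price taker requires P·MP_H = w: 2·15·H^(-1/4) = 3.75.
So H^(-1/4) = 0.125, which gives H = 4096.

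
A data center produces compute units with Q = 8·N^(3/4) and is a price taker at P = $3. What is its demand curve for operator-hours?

MP_N = (3/4)·8·N^(-1/4) = 6·N^(-1/4).
Setting P·MP_N = w: 18·N^(-1/4) = w.
Solving for N: N^(-1/4) = w/18, so N = (18/w)^(4).

N(w) = 104976/w^(4)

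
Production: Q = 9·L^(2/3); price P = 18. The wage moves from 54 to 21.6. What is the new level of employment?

L* = 125

From P·MP_L = w with MP_L = 6·L^(-1/3), the labor demand is L(w) = (108/w)^(3).
At w = 54: L = 8. At w = 21.6: L = 125.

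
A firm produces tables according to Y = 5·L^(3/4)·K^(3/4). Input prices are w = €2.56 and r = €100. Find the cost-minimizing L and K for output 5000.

Cost minimization requires the marginal rate of technical substitution to equal the input-price ratio: MP_L/MP_K = w/r.
Here MP_L/MP_K = (3/4)·(K/L)/(3/4) = (K/L). Setting this equal to 2.56/100 = 0.0256 gives K = 0.0256L.
Substituting into Y = 5000: 5·L^(3/4)·(0.0256L)^(3/4) = 5000.
Solving, L = 625 and K = 16.

L* = 625, K* = 16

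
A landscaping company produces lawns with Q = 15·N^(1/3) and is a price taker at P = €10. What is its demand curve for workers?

MP_N = (1/3)·15·N^(-2/3) = 5·N^(-2/3).
Setting P·MP_N = w: 50·N^(-2/3) = w.
Solving for N: N^(-2/3) = w/50, so N = (50/w)^(3/2).

N(w) = (50/w)^(3/2)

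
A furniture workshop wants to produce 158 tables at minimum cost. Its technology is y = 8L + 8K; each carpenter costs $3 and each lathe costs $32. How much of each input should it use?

L* = 19.75, K* = 0

The inputs are perfect substitutes, so the firm uses whichever has the lower cost per unit of output.
Cost per unit of output via L is w/8 = 0.375; via K it is r/8 = 4. L is cheaper.
Producing y = 158 with L alone: L = 19.75, K = 0.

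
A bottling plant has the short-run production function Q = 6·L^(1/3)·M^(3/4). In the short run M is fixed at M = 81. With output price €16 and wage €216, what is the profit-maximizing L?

With M = 81, MP_L = (1/3)·6·L^(-2/3)·81^(3/4) = 54·L^(-2/3).
Profit maximization for a price taker requires P·MP_L = w: 16·54·L^(-2/3) = 216.
So L^(-2/3) = 0.25, which gives L = 8.

L* = 8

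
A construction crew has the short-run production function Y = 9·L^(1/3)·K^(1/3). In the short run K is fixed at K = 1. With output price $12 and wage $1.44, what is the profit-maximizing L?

With K = 1, MP_L = (1/3)·9·L^(-2/3)·1^(1/3) = 3·L^(-2/3).
Profit maximization for a price taker requires P·MP_L = w: 12·3·L^(-2/3) = 1.44.
So L^(-2/3) = 0.04, which gives L = 125.

L* = 125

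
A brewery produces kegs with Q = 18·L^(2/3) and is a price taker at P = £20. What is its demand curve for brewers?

MP_L = (2/3)·18·L^(-1/3) = 12·L^(-1/3).
Setting P·MP_L = w: 240·L^(-1/3) = w.
Solving for L: L^(-1/3) = w/240, so L = (240/w)^(3).

L(w) = (240/w)^(3)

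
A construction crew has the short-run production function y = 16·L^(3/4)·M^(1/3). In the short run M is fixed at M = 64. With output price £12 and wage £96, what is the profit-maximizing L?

L* = 1296

With M = 64, MP_L = (3/4)·16·L^(-1/4)·64^(1/3) = 48·L^(-1/4).
Profit maximization for a price taker requires P·MP_L = w: 12·48·L^(-1/4) = 96.
So L^(-1/4) = 1/6, which gives L = 1296.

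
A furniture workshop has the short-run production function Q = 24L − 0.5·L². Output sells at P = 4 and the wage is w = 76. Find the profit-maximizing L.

The marginal product of L is MP_L = 24 − L.
A price-taking firm hires until the value of the marginal product equals the wage: P·MP_L = w, so 4·(24 − L) = 76.
Then 24 − L = 19, giving L = 5.

L* = 5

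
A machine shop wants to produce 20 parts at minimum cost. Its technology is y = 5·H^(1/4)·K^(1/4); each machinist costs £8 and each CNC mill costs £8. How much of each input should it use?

Cost minimization requires the marginal rate of technical substitution to equal the input-price ratio: MP_H/MP_K = w/r.
Here MP_H/MP_K = (1/4)·(K/H)/(1/4) = (K/H). Setting this equal to 8/8 = 1 gives K = H.
Substituting into y = 20: 5·H^(1/4)·(H)^(1/4) = 20.
Solving, H = 16 and K = 16.

H* = 16, K* = 16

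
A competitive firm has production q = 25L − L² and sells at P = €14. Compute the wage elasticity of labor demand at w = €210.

From P·MP_L = w with MP_L = 25 − 2L, labor demand is L(w) = (25 − w/14)/2.
dL/dw = −1/(28) = -1/28.
At w = 210, L = 5, so ε = (dL/dw)·(w/L) = (-1/28)·(210/5) = -1.5.

ε = -1.5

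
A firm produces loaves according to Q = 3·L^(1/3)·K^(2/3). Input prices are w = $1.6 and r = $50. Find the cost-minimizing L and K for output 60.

Cost minimization requires the marginal rate of technical substitution to equal the input-price ratio: MP_L/MP_K = w/r.
Here MP_L/MP_K = (1/3)·(K/L)/(2/3) = 0.5·(K/L). Setting this equal to 1.6/50 = 0.032 gives K = 0.064L.
Substituting into Q = 60: 3·L^(1/3)·(0.064L)^(2/3) = 60.
Solving, L = 125 and K = 8.

L* = 125, K* = 8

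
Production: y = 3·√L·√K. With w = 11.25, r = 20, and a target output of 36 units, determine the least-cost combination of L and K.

L* = 16, K* = 9

Cost minimization requires the marginal rate of technical substitution to equal the input-price ratio: MP_L/MP_K = w/r.
Here MP_L/MP_K = (1/2)·(K/L)/(1/2) = (K/L). Setting this equal to 11.25/20 = 0.5625 gives K = 0.5625L.
Substituting into y = 36: 3·L^(1/2)·(0.5625L)^(1/2) = 36.
Solving, L = 16 and K = 9.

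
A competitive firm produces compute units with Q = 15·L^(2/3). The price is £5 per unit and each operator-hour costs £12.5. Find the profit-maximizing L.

L* = 64

MP_L = (2/3)·15·L^(-1/3) = 10·L^(-1/3).
Profit maximization for a price taker requires P·MP_L = w: 5·10·L^(-1/3) = 12.5.
So L^(-1/3) = 0.25, which gives L = 64.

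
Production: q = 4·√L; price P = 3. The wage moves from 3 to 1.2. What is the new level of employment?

L* = 25

From P·MP_L = w with MP_L = 2·L^(-1/2), the labor demand is L(w) = (6/w)^(2).
At w = 3: L = 4. At w = 1.2: L = 25.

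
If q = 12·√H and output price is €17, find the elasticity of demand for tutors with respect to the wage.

MP_H = (1/2)·12·H^(-1/2), so P·MP_H = w gives 102·H^(-1/2) = w.
Solving, H(w) = (102/w)^(2). This is a constant-elasticity form: H ∝ w^(−2), so ε = −2.

ε = -2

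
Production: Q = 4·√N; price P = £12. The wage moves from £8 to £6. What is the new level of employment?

From P·MP_N = w with MP_N = 2·N^(-1/2), the labor demand is N(w) = (24/w)^(2).
At w = 8: N = 9. At w = 6: N = 16.

N* = 16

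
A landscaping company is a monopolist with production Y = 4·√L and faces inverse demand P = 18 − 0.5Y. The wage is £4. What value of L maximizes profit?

Marginal revenue from the inverse demand is MR = 18 − Y.
The marginal product is MP_L = 2·L^(-1/2).
A monopolist hires until marginal revenue product equals the wage: MR·MP_L = w.
At L, Y = 4·√L. Substituting and solving: (18 − 4·√L)·2·L^(-1/2) = 4 gives L = 9.

L* = 9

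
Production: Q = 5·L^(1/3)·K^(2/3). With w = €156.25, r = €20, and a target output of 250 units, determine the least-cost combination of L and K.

L* = 8, K* = 125

Cost minimization requires the marginal rate of technical substitution to equal the input-price ratio: MP_L/MP_K = w/r.
Here MP_L/MP_K = (1/3)·(K/L)/(2/3) = 0.5·(K/L). Setting this equal to 156.25/20 = 7.8125 gives K = 15.625L.
Substituting into Q = 250: 5·L^(1/3)·(15.625L)^(2/3) = 250.
Solving, L = 8 and K = 125.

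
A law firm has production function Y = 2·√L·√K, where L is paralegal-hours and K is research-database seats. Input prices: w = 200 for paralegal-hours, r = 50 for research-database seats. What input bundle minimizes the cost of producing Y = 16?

L* = 4, K* = 16

Cost minimization requires the marginal rate of technical substitution to equal the input-price ratio: MP_L/MP_K = w/r.
Here MP_L/MP_K = (1/2)·(K/L)/(1/2) = (K/L). Setting this equal to 200/50 = 4 gives K = 4L.
Substituting into Y = 16: 2·L^(1/2)·(4L)^(1/2) = 16.
Solving, L = 4 and K = 16.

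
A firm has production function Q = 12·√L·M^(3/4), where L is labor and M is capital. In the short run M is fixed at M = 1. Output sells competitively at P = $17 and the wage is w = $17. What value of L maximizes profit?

With M = 1, MP_L = (1/2)·12·L^(-1/2)·1^(3/4) = 6·L^(-1/2).
Profit maximization for a price taker requires P·MP_L = w: 17·6·L^(-1/2) = 17.
So L^(-1/2) = 1/6, which gives L = 36.

L* = 36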